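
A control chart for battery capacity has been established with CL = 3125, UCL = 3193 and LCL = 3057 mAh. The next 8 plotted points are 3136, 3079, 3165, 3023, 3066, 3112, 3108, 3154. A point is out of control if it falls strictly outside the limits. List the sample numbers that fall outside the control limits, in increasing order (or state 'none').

Compare each point to [3057, 3193]: sample 4 = 3023 < LCL.

4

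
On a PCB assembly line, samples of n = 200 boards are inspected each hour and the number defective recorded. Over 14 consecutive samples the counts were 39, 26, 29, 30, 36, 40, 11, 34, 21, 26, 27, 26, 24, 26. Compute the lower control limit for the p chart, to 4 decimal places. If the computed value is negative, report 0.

0.0672

p̄ = Σdᵢ / (k·n) = 395 / (14 × 200) = 0.14107
LCL = p̄ − 3·√(p̄(1−p̄)/n) = 0.14107 − 3 × 0.02461 = 0.06723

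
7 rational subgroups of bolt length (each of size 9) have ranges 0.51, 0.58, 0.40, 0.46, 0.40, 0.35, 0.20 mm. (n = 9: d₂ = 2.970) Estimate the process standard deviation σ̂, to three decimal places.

0.139

R̄ = (0.51 + 0.58 + 0.40 + 0.46 + 0.40 + 0.35 + 0.20) / 7 = 0.4143
σ̂ = R̄ / d₂ = 0.4143 / 2.970 = 0.1395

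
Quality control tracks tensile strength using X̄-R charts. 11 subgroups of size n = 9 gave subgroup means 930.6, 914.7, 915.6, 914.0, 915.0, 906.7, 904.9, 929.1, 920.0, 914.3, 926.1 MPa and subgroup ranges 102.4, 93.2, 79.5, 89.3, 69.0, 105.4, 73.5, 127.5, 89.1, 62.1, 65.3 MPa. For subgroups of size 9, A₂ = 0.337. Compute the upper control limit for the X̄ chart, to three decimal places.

X̄̄ = (930.6 + 914.7 + 915.6 + 914.0 + 915.0 + 906.7 + 904.9 + 929.1 + 920.0 + 914.3 + 926.1) / 11 = 10091.0000 / 11 = 917.3636
R̄ = (102.4 + 93.2 + 79.5 + 89.3 + 69.0 + 105.4 + 73.5 + 127.5 + 89.1 + 62.1 + 65.3) / 11 = 956.3000 / 11 = 86.9364
UCL = X̄̄ + A₂·R̄ = 917.3636 + 0.337 × 86.9364 = 946.6612

946.661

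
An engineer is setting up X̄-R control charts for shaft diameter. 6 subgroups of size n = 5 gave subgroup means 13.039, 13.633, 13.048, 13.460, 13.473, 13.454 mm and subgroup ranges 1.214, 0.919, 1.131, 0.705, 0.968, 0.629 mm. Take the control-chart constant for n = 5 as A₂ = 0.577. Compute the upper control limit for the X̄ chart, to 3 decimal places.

13.886

X̄̄ = (13.039 + 13.633 + 13.048 + 13.460 + 13.473 + 13.454) / 6 = 80.1070 / 6 = 13.3512
R̄ = (1.214 + 0.919 + 1.131 + 0.705 + 0.968 + 0.629) / 6 = 5.5660 / 6 = 0.9277
UCL = X̄̄ + A₂·R̄ = 13.3512 + 0.577 × 0.9277 = 13.8864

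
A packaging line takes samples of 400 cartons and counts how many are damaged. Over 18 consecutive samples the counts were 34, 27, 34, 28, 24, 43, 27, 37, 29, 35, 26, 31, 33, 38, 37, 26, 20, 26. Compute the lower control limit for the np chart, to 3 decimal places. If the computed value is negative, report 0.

p̄ = Σdᵢ / (k·n) = 555 / (18 × 400) = 0.07708
LCL = np̄ − 3·√(np̄(1−p̄)) = 30.8333 − 3 × 5.3345 = 14.8299

14.830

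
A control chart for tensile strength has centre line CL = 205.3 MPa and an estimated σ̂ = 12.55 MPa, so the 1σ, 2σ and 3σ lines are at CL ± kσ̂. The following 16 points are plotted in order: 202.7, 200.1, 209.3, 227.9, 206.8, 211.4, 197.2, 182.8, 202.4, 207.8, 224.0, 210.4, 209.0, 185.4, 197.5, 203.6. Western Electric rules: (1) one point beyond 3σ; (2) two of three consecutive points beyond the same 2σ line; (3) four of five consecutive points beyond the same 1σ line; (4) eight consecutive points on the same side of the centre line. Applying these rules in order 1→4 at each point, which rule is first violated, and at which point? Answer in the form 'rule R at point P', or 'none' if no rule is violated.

Zone of each point (C = within 1σ̂, B = 1σ̂–2σ̂, A = 2σ̂–3σ̂, * = beyond 3σ̂; sign = side of CL): 1:-C, 2:-C, 3:+C, 4:+B, 5:+C, 6:+C, 7:-C, 8:-B, 9:-C, 10:+C, 11:+B, 12:+C, 13:+C, 14:-B, 15:-C, 16:-C
No rule fires across all 16 points.

none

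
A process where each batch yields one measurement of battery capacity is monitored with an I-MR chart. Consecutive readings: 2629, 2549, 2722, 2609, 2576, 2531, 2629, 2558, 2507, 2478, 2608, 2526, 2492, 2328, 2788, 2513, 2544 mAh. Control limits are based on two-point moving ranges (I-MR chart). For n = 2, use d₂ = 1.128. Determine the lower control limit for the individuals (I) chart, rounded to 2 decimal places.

2253.27

X̄ = (2629 + 2549 + 2722 + 2609 + 2576 + 2531 + 2629 + 2558 + 2507 + 2478 + 2608 + 2526 + 2492 + 2328 + 2788 + 2513 + 2544) / 17 = 2563.9412
Moving ranges: 80, 173, 113, 33, 45, 98, 71, 51, 29, 130, 82, 34, 164, 460, 275, 31; M̄R̄ = 1869.0000 / 16 = 116.8125
LCL = X̄ − 3·M̄R̄/d₂ = 2563.9412 − 3 × 116.8125 / 1.128 = 2253.2696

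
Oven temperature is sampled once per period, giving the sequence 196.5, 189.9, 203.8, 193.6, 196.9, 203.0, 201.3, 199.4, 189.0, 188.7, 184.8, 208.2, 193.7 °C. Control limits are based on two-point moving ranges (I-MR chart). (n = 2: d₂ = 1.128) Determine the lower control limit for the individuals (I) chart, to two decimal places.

174.74

X̄ = (196.5 + 189.9 + 203.8 + 193.6 + 196.9 + 203.0 + 201.3 + 199.4 + 189.0 + 188.7 + 184.8 + 208.2 + 193.7) / 13 = 196.0615
Moving ranges: 6.6, 13.9, 10.2, 3.3, 6.1, 1.7, 1.9, 10.4, 0.3, 3.9, 23.4, 14.5; M̄R̄ = 96.2000 / 12 = 8.0167
LCL = X̄ − 3·M̄R̄/d₂ = 196.0615 − 3 × 8.0167 / 1.128 = 174.7406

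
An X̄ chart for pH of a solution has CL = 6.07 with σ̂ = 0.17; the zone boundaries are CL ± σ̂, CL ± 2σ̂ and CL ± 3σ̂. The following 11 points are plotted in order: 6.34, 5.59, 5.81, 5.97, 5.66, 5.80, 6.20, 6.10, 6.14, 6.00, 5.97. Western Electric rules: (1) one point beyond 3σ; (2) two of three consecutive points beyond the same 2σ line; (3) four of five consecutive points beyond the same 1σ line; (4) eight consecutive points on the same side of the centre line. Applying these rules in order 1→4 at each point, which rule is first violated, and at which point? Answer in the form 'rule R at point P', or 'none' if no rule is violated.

Zone of each point (C = within 1σ̂, B = 1σ̂–2σ̂, A = 2σ̂–3σ̂, * = beyond 3σ̂; sign = side of CL): 1:+B, 2:-A, 3:-B, 4:-C, 5:-A, 6:-B, 7:+C, 8:+C, 9:+C, 10:-C, 11:-C
Rule 3 (four of five consecutive points beyond the same 1σ limit) is satisfied at point 6.

rule 3 at point 6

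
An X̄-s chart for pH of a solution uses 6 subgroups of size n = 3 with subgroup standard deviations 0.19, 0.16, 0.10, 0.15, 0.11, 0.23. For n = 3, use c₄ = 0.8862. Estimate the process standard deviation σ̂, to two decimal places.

0.18

s̄ = (0.19 + 0.16 + 0.10 + 0.15 + 0.11 + 0.23) / 6 = 0.1567
σ̂ = s̄ / c₄ = 0.1567 / 0.8862 = 0.1768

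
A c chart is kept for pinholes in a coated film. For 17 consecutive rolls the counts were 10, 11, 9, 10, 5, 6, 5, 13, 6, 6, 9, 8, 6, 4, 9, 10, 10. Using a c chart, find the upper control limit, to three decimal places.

16.575

c̄ = (10 + 11 + 9 + 10 + 5 + 6 + 5 + 13 + 6 + 6 + 9 + 8 + 6 + 4 + 9 + 10 + 10) / 17 = 137 / 17 = 8.0588
UCL = c̄ + 3√c̄ = 8.0588 + 3 × √8.0588 = 8.0588 + 3 × 2.8388 = 16.5752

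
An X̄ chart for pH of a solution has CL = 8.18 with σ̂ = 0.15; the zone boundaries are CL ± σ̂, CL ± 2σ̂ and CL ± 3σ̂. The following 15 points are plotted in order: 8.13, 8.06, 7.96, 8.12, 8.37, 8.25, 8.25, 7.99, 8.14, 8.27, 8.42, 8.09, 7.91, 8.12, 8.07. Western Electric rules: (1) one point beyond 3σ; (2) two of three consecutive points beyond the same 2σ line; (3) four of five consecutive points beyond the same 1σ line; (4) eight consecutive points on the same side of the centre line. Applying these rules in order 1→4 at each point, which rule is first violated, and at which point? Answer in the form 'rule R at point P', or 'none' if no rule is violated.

none

Zone of each point (C = within 1σ̂, B = 1σ̂–2σ̂, A = 2σ̂–3σ̂, * = beyond 3σ̂; sign = side of CL): 1:-C, 2:-C, 3:-B, 4:-C, 5:+B, 6:+C, 7:+C, 8:-B, 9:-C, 10:+C, 11:+B, 12:-C, 13:-B, 14:-C, 15:-C
No rule fires across all 15 points.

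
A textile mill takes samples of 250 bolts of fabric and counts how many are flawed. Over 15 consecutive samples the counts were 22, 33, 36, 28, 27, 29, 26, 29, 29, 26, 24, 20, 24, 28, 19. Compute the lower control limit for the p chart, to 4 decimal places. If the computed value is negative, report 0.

p̄ = Σdᵢ / (k·n) = 400 / (15 × 250) = 0.10667
LCL = p̄ − 3·√(p̄(1−p̄)/n) = 0.10667 − 3 × 0.01952 = 0.04810

0.0481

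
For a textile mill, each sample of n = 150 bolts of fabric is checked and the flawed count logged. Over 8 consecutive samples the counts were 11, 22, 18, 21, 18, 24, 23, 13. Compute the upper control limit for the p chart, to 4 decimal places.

p̄ = Σdᵢ / (k·n) = 150 / (8 × 150) = 0.12500
UCL = p̄ + 3·√(p̄(1−p̄)/n) = 0.12500 + 3 × √(0.12500×0.87500/150) = 0.12500 + 3 × 0.02700 = 0.20601

0.2060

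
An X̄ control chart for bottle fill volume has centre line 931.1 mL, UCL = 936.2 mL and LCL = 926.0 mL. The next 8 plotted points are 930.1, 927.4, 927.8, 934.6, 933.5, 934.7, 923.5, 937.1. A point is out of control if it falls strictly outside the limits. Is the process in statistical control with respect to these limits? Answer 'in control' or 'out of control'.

out of control

Compare each point to [926.0, 936.2]: sample 7 = 923.5 < LCL; sample 8 = 937.1 > UCL.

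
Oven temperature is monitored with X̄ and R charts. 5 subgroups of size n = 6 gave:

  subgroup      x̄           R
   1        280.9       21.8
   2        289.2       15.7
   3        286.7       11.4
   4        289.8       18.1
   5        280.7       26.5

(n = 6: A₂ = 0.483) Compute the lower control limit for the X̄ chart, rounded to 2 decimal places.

276.43

X̄̄ = (280.9 + 289.2 + 286.7 + 289.8 + 280.7) / 5 = 1427.3000 / 5 = 285.4600
R̄ = (21.8 + 15.7 + 11.4 + 18.1 + 26.5) / 5 = 93.5000 / 5 = 18.7000
LCL = X̄̄ − A₂·R̄ = 285.4600 − 0.483 × 18.7000 = 276.4279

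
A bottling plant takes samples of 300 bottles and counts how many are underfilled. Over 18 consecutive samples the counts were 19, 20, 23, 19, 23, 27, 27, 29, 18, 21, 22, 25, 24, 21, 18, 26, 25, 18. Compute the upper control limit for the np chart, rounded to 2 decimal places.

p̄ = Σdᵢ / (k·n) = 405 / (18 × 300) = 0.07500
UCL = np̄ + 3·√(np̄(1−p̄)) = 22.5000 + 3 × √(22.5000×0.92500) = 22.5000 + 3 × 4.5621 = 36.1862

36.19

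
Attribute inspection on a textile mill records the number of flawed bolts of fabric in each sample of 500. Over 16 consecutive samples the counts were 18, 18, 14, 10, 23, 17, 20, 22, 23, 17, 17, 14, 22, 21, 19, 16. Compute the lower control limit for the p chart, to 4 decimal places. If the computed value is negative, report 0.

p̄ = Σdᵢ / (k·n) = 291 / (16 × 500) = 0.03637
LCL = p̄ − 3·√(p̄(1−p̄)/n) = 0.03637 − 3 × 0.00837 = 0.01126

0.0113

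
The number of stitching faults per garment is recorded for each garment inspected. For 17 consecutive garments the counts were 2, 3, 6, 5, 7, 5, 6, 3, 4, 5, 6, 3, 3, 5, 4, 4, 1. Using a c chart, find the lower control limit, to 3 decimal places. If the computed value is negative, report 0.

c̄ = (2 + 3 + 6 + 5 + 7 + 5 + 6 + 3 + 4 + 5 + 6 + 3 + 3 + 5 + 4 + 4 + 1) / 17 = 72 / 17 = 4.2353
LCL = c̄ − 3√c̄ = 4.2353 − 3 × 2.0580 = -1.9387 → 0 (cannot be negative)

0.000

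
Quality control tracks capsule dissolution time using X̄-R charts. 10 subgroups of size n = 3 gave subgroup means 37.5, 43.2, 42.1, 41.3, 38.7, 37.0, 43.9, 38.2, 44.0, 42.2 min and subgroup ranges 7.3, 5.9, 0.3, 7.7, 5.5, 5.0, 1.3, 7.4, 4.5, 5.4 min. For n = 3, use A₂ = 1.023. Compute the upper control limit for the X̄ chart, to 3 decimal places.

45.956

X̄̄ = (37.5 + 43.2 + 42.1 + 41.3 + 38.7 + 37.0 + 43.9 + 38.2 + 44.0 + 42.2) / 10 = 408.1000 / 10 = 40.8100
R̄ = (7.3 + 5.9 + 0.3 + 7.7 + 5.5 + 5.0 + 1.3 + 7.4 + 4.5 + 5.4) / 10 = 50.3000 / 10 = 5.0300
UCL = X̄̄ + A₂·R̄ = 40.8100 + 1.023 × 5.0300 = 45.9557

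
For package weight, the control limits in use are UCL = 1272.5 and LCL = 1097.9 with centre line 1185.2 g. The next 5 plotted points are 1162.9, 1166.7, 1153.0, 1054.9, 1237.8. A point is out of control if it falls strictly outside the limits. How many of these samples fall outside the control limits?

Compare each point to [1097.9, 1272.5]: sample 4 = 1054.9 < LCL.

1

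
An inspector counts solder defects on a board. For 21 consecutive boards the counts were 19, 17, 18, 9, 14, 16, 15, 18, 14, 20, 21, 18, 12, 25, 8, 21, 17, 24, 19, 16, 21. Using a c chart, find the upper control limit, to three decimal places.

29.694

c̄ = (19 + 17 + 18 + 9 + 14 + 16 + 15 + 18 + 14 + 20 + 21 + 18 + 12 + 25 + 8 + 21 + 17 + 24 + 19 + 16 + 21) / 21 = 362 / 21 = 17.2381
UCL = c̄ + 3√c̄ = 17.2381 + 3 × √17.2381 = 17.2381 + 3 × 4.1519 = 29.6937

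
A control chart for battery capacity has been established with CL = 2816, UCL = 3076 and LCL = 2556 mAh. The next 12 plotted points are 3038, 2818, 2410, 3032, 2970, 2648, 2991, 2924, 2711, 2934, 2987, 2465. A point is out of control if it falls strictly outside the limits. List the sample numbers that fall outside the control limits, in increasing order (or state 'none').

Compare each point to [2556, 3076]: sample 3 = 2410 < LCL; sample 12 = 2465 < LCL.

3, 12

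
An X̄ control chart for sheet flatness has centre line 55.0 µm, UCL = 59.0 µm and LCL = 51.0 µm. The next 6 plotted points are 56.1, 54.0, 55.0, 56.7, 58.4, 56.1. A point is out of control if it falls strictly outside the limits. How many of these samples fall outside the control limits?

All 6 points lie within [51.0, 59.0].

0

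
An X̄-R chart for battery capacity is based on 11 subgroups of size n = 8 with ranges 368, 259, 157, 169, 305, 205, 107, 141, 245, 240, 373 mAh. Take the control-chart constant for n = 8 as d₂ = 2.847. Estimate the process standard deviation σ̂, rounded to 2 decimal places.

82.03

R̄ = (368 + 259 + 157 + 169 + 305 + 205 + 107 + 141 + 245 + 240 + 373) / 11 = 233.5455
σ̂ = R̄ / d₂ = 233.5455 / 2.847 = 82.0321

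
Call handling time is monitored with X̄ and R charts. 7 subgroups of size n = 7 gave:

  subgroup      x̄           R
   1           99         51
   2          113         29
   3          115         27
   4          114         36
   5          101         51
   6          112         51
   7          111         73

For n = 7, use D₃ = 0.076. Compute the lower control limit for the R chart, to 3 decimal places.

3.453

R̄ = (51 + 29 + 27 + 36 + 51 + 51 + 73) / 7 = 318.0000 / 7 = 45.4286
LCL_R = D₃·R̄ = 0.076 × 45.4286 = 3.4526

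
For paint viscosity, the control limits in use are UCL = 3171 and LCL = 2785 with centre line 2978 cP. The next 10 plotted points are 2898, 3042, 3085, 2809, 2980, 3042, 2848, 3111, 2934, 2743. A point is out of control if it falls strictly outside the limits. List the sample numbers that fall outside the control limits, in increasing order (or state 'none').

10

Compare each point to [2785, 3171]: sample 10 = 2743 < LCL.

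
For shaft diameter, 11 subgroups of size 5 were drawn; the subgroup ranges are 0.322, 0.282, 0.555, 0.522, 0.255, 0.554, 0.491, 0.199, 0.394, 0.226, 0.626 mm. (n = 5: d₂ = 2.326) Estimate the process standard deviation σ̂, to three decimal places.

R̄ = (0.322 + 0.282 + 0.555 + 0.522 + 0.255 + 0.554 + 0.491 + 0.199 + 0.394 + 0.226 + 0.626) / 11 = 0.4024
σ̂ = R̄ / d₂ = 0.4024 / 2.326 = 0.1730

0.173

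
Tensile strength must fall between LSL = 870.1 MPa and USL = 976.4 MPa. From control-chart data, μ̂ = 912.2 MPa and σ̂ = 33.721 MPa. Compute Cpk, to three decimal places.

0.416

Cpu = (USL − μ̂) / (3σ̂) = (976.4 − 912.2) / (3 × 33.721) = 0.6346; Cpl = (μ̂ − LSL) / (3σ̂) = (912.2 − 870.1) / (3 × 33.721) = 0.4162; Cpk = min(Cpu, Cpl) = 0.4162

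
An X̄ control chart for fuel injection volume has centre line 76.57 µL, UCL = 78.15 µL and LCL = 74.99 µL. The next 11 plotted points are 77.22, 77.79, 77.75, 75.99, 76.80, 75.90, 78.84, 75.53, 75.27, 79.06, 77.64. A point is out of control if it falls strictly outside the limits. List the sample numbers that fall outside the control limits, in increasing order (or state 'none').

7, 10

Compare each point to [74.99, 78.15]: sample 7 = 78.84 > UCL; sample 10 = 79.06 > UCL.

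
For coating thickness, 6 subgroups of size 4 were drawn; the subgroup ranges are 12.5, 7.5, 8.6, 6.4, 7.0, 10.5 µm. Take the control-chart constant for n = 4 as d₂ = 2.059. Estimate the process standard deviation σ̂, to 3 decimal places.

R̄ = (12.5 + 7.5 + 8.6 + 6.4 + 7.0 + 10.5) / 6 = 8.7500
σ̂ = R̄ / d₂ = 8.7500 / 2.059 = 4.2496

4.250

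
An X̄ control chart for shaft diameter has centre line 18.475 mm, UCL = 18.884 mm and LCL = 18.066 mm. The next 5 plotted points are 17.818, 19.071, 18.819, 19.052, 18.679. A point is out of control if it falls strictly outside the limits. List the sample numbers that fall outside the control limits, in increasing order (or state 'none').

Compare each point to [18.066, 18.884]: sample 1 = 17.818 < LCL; sample 2 = 19.071 > UCL; sample 4 = 19.052 > UCL.

1, 2, 4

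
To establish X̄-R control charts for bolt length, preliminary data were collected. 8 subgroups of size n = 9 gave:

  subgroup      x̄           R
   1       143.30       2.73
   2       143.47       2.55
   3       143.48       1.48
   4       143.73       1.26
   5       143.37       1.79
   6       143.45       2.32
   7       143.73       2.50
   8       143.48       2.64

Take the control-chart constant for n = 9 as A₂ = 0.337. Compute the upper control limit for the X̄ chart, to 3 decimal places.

144.229

X̄̄ = (143.30 + 143.47 + 143.48 + 143.73 + 143.37 + 143.45 + 143.73 + 143.48) / 8 = 1148.0100 / 8 = 143.5012
R̄ = (2.73 + 2.55 + 1.48 + 1.26 + 1.79 + 2.32 + 2.50 + 2.64) / 8 = 17.2700 / 8 = 2.1587
UCL = X̄̄ + A₂·R̄ = 143.5012 + 0.337 × 2.1587 = 144.2287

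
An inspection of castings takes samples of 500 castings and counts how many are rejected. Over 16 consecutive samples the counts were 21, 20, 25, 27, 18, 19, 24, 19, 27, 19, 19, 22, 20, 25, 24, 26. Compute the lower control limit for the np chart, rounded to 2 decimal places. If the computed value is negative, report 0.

p̄ = Σdᵢ / (k·n) = 355 / (16 × 500) = 0.04437
LCL = np̄ − 3·√(np̄(1−p̄)) = 22.1875 − 3 × 4.6047 = 8.3735

8.37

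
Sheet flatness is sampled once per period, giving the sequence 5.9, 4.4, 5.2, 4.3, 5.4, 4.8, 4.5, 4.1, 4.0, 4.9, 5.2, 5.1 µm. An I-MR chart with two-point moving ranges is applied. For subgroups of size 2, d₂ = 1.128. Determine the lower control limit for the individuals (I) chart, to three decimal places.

X̄ = (5.9 + 4.4 + 5.2 + 4.3 + 5.4 + 4.8 + 4.5 + 4.1 + 4.0 + 4.9 + 5.2 + 5.1) / 12 = 4.8167
Moving ranges: 1.5, 0.8, 0.9, 1.1, 0.6, 0.3, 0.4, 0.1, 0.9, 0.3, 0.1; M̄R̄ = 7.0000 / 11 = 0.6364
LCL = X̄ − 3·M̄R̄/d₂ = 4.8167 − 3 × 0.6364 / 1.128 = 3.1242

3.124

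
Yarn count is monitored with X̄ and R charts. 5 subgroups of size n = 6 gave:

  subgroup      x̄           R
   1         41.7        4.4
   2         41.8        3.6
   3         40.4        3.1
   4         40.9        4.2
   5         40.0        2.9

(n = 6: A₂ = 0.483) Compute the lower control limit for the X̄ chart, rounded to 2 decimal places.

39.20

X̄̄ = (41.7 + 41.8 + 40.4 + 40.9 + 40.0) / 5 = 204.8000 / 5 = 40.9600
R̄ = (4.4 + 3.6 + 3.1 + 4.2 + 2.9) / 5 = 18.2000 / 5 = 3.6400
LCL = X̄̄ − A₂·R̄ = 40.9600 − 0.483 × 3.6400 = 39.2019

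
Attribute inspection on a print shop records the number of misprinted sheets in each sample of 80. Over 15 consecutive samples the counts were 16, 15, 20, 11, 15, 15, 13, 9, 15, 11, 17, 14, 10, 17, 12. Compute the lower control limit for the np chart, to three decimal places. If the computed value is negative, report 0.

3.804

p̄ = Σdᵢ / (k·n) = 210 / (15 × 80) = 0.17500
LCL = np̄ − 3·√(np̄(1−p̄)) = 14.0000 − 3 × 3.3985 = 3.8044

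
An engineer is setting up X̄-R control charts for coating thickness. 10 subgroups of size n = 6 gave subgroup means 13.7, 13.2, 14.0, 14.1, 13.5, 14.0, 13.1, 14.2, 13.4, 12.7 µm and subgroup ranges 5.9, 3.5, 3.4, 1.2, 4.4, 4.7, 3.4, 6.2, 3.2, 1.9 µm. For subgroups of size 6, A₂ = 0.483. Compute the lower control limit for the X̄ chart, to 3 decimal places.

11.764

X̄̄ = (13.7 + 13.2 + 14.0 + 14.1 + 13.5 + 14.0 + 13.1 + 14.2 + 13.4 + 12.7) / 10 = 135.9000 / 10 = 13.5900
R̄ = (5.9 + 3.5 + 3.4 + 1.2 + 4.4 + 4.7 + 3.4 + 6.2 + 3.2 + 1.9) / 10 = 37.8000 / 10 = 3.7800
LCL = X̄̄ − A₂·R̄ = 13.5900 − 0.483 × 3.7800 = 11.7643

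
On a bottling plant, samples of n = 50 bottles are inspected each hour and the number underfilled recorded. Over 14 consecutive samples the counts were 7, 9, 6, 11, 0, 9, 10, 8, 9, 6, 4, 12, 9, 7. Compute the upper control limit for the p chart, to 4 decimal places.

0.3055

p̄ = Σdᵢ / (k·n) = 107 / (14 × 50) = 0.15286
UCL = p̄ + 3·√(p̄(1−p̄)/n) = 0.15286 + 3 × √(0.15286×0.84714/50) = 0.15286 + 3 × 0.05089 = 0.30553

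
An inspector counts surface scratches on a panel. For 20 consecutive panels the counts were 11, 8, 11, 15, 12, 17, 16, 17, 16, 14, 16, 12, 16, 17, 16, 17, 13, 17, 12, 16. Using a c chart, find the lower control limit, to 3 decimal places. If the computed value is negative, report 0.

3.046

c̄ = (11 + 8 + 11 + 15 + 12 + 17 + 16 + 17 + 16 + 14 + 16 + 12 + 16 + 17 + 16 + 17 + 13 + 17 + 12 + 16) / 20 = 289 / 20 = 14.4500
LCL = c̄ − 3√c̄ = 14.4500 − 3 × 3.8013 = 3.0461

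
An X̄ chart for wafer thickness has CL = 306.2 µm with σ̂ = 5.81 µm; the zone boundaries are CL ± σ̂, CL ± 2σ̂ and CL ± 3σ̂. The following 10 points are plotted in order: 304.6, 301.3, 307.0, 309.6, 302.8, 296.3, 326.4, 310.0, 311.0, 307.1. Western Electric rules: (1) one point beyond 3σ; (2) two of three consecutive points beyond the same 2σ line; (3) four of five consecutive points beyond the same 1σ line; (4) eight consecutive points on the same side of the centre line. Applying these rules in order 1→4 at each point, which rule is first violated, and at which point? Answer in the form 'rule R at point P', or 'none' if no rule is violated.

rule 1 at point 7

Zone of each point (C = within 1σ̂, B = 1σ̂–2σ̂, A = 2σ̂–3σ̂, * = beyond 3σ̂; sign = side of CL): 1:-C, 2:-C, 3:+C, 4:+C, 5:-C, 6:-B, 7:+*, 8:+C, 9:+C, 10:+C
Rule 1 (one point beyond the 3σ limits) is satisfied at point 7.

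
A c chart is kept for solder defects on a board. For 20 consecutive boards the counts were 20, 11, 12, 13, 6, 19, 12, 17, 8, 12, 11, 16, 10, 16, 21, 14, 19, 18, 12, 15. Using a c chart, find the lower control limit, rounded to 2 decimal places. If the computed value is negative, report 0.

c̄ = (20 + 11 + 12 + 13 + 6 + 19 + 12 + 17 + 8 + 12 + 11 + 16 + 10 + 16 + 21 + 14 + 19 + 18 + 12 + 15) / 20 = 282 / 20 = 14.1000
LCL = c̄ − 3√c̄ = 14.1000 − 3 × 3.7550 = 2.8350

2.84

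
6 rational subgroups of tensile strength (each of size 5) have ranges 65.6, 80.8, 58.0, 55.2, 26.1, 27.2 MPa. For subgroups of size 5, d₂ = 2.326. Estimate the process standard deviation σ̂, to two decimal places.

R̄ = (65.6 + 80.8 + 58.0 + 55.2 + 26.1 + 27.2) / 6 = 52.1500
σ̂ = R̄ / d₂ = 52.1500 / 2.326 = 22.4205

22.42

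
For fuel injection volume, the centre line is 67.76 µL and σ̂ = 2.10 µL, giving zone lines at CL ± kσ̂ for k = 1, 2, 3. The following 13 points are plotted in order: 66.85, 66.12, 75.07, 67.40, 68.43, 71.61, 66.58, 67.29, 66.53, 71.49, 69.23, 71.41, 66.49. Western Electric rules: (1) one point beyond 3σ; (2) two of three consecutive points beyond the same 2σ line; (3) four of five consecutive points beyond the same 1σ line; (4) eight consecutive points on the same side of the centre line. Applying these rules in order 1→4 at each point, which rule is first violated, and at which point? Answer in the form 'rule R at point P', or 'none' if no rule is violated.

rule 1 at point 3

Zone of each point (C = within 1σ̂, B = 1σ̂–2σ̂, A = 2σ̂–3σ̂, * = beyond 3σ̂; sign = side of CL): 1:-C, 2:-C, 3:+*, 4:-C, 5:+C, 6:+B, 7:-C, 8:-C, 9:-C, 10:+B, 11:+C, 12:+B, 13:-C
Rule 1 (one point beyond the 3σ limits) is satisfied at point 3.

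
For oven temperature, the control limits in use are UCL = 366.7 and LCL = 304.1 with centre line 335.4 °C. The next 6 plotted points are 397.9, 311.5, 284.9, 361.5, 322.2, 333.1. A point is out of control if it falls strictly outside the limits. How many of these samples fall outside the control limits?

2

Compare each point to [304.1, 366.7]: sample 1 = 397.9 > UCL; sample 3 = 284.9 < LCL.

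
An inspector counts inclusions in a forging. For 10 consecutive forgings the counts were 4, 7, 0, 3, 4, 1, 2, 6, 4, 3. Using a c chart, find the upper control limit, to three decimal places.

c̄ = (4 + 7 + 0 + 3 + 4 + 1 + 2 + 6 + 4 + 3) / 10 = 34 / 10 = 3.4000
UCL = c̄ + 3√c̄ = 3.4000 + 3 × √3.4000 = 3.4000 + 3 × 1.8439 = 8.9317

8.932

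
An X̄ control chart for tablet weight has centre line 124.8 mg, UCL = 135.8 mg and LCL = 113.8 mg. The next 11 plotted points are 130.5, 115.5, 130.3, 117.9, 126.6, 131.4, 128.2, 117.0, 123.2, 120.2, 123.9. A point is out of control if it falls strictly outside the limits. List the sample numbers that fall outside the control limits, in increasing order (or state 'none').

none

All 11 points lie within [113.8, 135.8].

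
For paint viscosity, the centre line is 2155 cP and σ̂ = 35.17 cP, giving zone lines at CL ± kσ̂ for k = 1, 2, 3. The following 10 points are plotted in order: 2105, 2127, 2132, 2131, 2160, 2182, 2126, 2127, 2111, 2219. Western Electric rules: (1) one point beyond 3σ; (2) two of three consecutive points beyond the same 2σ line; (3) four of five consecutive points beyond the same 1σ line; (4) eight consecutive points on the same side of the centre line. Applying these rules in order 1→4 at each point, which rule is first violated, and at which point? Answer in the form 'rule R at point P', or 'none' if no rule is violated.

none

Zone of each point (C = within 1σ̂, B = 1σ̂–2σ̂, A = 2σ̂–3σ̂, * = beyond 3σ̂; sign = side of CL): 1:-B, 2:-C, 3:-C, 4:-C, 5:+C, 6:+C, 7:-C, 8:-C, 9:-B, 10:+B
No rule fires across all 10 points.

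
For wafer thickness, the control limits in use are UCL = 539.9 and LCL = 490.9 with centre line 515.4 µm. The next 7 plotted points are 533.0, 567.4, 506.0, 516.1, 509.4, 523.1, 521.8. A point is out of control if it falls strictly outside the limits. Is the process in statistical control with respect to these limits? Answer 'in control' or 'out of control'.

out of control

Compare each point to [490.9, 539.9]: sample 2 = 567.4 > UCL.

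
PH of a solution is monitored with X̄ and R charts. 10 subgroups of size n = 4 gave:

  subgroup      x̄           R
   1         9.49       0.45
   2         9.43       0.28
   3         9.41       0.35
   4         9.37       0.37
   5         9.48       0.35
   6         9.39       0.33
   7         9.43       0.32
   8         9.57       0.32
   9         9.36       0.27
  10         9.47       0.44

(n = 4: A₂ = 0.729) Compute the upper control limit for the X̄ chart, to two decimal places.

X̄̄ = (9.49 + 9.43 + 9.41 + 9.37 + 9.48 + 9.39 + 9.43 + 9.57 + 9.36 + 9.47) / 10 = 94.4000 / 10 = 9.4400
R̄ = (0.45 + 0.28 + 0.35 + 0.37 + 0.35 + 0.33 + 0.32 + 0.32 + 0.27 + 0.44) / 10 = 3.4800 / 10 = 0.3480
UCL = X̄̄ + A₂·R̄ = 9.4400 + 0.729 × 0.3480 = 9.6937

9.69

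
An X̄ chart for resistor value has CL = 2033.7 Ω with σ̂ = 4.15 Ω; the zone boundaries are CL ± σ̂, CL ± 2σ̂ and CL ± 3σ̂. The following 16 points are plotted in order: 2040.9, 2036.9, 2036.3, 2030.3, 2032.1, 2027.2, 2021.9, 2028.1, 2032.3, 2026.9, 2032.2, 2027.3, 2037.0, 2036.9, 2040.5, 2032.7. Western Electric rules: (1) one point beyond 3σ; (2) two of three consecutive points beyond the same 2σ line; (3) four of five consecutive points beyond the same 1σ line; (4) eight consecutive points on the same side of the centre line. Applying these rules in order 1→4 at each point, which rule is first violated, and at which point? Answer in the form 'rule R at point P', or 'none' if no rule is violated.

Zone of each point (C = within 1σ̂, B = 1σ̂–2σ̂, A = 2σ̂–3σ̂, * = beyond 3σ̂; sign = side of CL): 1:+B, 2:+C, 3:+C, 4:-C, 5:-C, 6:-B, 7:-A, 8:-B, 9:-C, 10:-B, 11:-C, 12:-B, 13:+C, 14:+C, 15:+B, 16:-C
Rule 3 (four of five consecutive points beyond the same 1σ limit) is satisfied at point 10.

rule 3 at point 10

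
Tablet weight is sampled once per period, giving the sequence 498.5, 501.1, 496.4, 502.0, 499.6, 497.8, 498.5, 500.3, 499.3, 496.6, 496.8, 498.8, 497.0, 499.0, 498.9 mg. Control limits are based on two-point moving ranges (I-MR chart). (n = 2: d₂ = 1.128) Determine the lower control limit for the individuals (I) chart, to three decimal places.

X̄ = (498.5 + 501.1 + 496.4 + 502.0 + 499.6 + 497.8 + 498.5 + 500.3 + 499.3 + 496.6 + 496.8 + 498.8 + 497.0 + 499.0 + 498.9) / 15 = 498.7067
Moving ranges: 2.6, 4.7, 5.6, 2.4, 1.8, 0.7, 1.8, 1.0, 2.7, 0.2, 2.0, 1.8, 2.0, 0.1; M̄R̄ = 29.4000 / 14 = 2.1000
LCL = X̄ − 3·M̄R̄/d₂ = 498.7067 − 3 × 2.1000 / 1.128 = 493.1216

493.122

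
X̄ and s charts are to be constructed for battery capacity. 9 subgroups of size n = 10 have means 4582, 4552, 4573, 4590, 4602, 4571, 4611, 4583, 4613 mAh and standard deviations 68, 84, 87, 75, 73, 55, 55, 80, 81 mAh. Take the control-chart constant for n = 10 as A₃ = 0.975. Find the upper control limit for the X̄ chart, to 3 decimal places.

4657.617

X̄̄ = (4582 + 4552 + 4573 + 4590 + 4602 + 4571 + 4611 + 4583 + 4613) / 9 = 4586.3333
s̄ = (68 + 84 + 87 + 75 + 73 + 55 + 55 + 80 + 81) / 9 = 73.1111
UCL = X̄̄ + A₃·s̄ = 4586.3333 + 0.975 × 73.1111 = 4657.6167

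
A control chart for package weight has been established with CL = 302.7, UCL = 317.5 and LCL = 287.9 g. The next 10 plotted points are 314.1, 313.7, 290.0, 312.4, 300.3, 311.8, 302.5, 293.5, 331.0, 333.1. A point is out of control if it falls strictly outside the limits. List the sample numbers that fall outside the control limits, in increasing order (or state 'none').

Compare each point to [287.9, 317.5]: sample 9 = 331.0 > UCL; sample 10 = 333.1 > UCL.

9, 10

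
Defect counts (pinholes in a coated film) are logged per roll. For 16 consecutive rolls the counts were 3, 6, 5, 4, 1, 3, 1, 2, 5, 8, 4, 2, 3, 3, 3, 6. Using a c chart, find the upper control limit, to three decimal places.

c̄ = (3 + 6 + 5 + 4 + 1 + 3 + 1 + 2 + 5 + 8 + 4 + 2 + 3 + 3 + 3 + 6) / 16 = 59 / 16 = 3.6875
UCL = c̄ + 3√c̄ = 3.6875 + 3 × √3.6875 = 3.6875 + 3 × 1.9203 = 9.4484

9.448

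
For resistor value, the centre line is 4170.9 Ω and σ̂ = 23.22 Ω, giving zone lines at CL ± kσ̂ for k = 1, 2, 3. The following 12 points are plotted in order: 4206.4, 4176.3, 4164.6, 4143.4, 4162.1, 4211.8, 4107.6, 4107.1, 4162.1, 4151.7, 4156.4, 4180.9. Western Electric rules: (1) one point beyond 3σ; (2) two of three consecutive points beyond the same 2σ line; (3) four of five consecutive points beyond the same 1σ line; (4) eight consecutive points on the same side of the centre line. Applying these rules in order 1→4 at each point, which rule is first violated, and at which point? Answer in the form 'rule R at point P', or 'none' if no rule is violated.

Zone of each point (C = within 1σ̂, B = 1σ̂–2σ̂, A = 2σ̂–3σ̂, * = beyond 3σ̂; sign = side of CL): 1:+B, 2:+C, 3:-C, 4:-B, 5:-C, 6:+B, 7:-A, 8:-A, 9:-C, 10:-C, 11:-C, 12:+C
Rule 2 (two of three consecutive points beyond the same 2σ limit) is satisfied at point 8.

rule 2 at point 8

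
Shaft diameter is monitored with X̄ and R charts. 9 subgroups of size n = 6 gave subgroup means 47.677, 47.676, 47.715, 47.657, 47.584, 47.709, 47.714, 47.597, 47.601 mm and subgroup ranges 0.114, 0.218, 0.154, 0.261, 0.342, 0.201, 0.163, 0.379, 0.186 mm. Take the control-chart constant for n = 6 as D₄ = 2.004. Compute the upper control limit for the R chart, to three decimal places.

R̄ = (0.114 + 0.218 + 0.154 + 0.261 + 0.342 + 0.201 + 0.163 + 0.379 + 0.186) / 9 = 2.0180 / 9 = 0.2242
UCL_R = D₄·R̄ = 2.004 × 0.2242 = 0.4493

0.449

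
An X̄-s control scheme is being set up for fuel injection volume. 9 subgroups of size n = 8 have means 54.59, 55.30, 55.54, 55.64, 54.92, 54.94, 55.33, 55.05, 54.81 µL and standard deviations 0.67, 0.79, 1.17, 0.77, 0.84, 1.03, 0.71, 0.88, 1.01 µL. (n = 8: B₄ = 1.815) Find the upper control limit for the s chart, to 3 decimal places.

s̄ = (0.67 + 0.79 + 1.17 + 0.77 + 0.84 + 1.03 + 0.71 + 0.88 + 1.01) / 9 = 0.8744
UCL_s = B₄·s̄ = 1.815 × 0.8744 = 1.5871

1.587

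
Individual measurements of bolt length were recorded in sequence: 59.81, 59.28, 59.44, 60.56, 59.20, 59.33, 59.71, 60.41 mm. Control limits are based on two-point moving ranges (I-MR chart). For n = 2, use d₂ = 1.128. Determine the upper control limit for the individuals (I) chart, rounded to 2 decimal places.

61.38

X̄ = (59.81 + 59.28 + 59.44 + 60.56 + 59.20 + 59.33 + 59.71 + 60.41) / 8 = 59.7175
Moving ranges: 0.53, 0.16, 1.12, 1.36, 0.13, 0.38, 0.70; M̄R̄ = 4.3800 / 7 = 0.6257
UCL = X̄ + 3·M̄R̄/d₂ = 59.7175 + 3 × 0.6257 / 1.128 = 61.3816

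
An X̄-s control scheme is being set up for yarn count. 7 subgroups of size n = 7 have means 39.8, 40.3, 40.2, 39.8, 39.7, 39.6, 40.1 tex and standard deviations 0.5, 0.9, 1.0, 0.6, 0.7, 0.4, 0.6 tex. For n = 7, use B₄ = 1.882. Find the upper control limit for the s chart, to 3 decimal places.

s̄ = (0.5 + 0.9 + 1.0 + 0.6 + 0.7 + 0.4 + 0.6) / 7 = 0.6714
UCL_s = B₄·s̄ = 1.882 × 0.6714 = 1.2636

1.264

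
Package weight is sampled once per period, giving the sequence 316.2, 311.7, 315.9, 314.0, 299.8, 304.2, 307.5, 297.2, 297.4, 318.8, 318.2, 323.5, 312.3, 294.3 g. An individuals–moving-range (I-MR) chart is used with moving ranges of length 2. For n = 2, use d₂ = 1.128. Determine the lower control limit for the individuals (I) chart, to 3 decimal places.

289.001

X̄ = (316.2 + 311.7 + 315.9 + 314.0 + 299.8 + 304.2 + 307.5 + 297.2 + 297.4 + 318.8 + 318.2 + 323.5 + 312.3 + 294.3) / 14 = 309.3571
Moving ranges: 4.5, 4.2, 1.9, 14.2, 4.4, 3.3, 10.3, 0.2, 21.4, 0.6, 5.3, 11.2, 18.0; M̄R̄ = 99.5000 / 13 = 7.6538
LCL = X̄ − 3·M̄R̄/d₂ = 309.3571 − 3 × 7.6538 / 1.128 = 289.0012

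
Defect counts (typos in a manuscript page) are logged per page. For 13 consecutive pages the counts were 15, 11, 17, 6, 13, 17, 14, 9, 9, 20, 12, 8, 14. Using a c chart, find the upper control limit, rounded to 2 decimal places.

c̄ = (15 + 11 + 17 + 6 + 13 + 17 + 14 + 9 + 9 + 20 + 12 + 8 + 14) / 13 = 165 / 13 = 12.6923
UCL = c̄ + 3√c̄ = 12.6923 + 3 × √12.6923 = 12.6923 + 3 × 3.5626 = 23.3802

23.38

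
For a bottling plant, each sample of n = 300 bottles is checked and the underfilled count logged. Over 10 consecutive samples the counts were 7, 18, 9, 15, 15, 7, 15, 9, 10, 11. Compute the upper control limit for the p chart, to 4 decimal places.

0.0721

p̄ = Σdᵢ / (k·n) = 116 / (10 × 300) = 0.03867
UCL = p̄ + 3·√(p̄(1−p̄)/n) = 0.03867 + 3 × √(0.03867×0.96133/300) = 0.03867 + 3 × 0.01113 = 0.07206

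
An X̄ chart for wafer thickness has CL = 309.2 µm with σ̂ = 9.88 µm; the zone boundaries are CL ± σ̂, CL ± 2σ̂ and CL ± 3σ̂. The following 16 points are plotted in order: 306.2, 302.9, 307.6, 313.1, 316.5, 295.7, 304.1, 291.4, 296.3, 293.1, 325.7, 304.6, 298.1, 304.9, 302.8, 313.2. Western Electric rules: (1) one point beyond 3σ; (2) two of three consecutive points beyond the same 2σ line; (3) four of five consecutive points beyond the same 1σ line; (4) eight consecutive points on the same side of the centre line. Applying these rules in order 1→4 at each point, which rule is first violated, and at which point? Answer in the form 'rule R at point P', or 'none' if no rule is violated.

rule 3 at point 10

Zone of each point (C = within 1σ̂, B = 1σ̂–2σ̂, A = 2σ̂–3σ̂, * = beyond 3σ̂; sign = side of CL): 1:-C, 2:-C, 3:-C, 4:+C, 5:+C, 6:-B, 7:-C, 8:-B, 9:-B, 10:-B, 11:+B, 12:-C, 13:-B, 14:-C, 15:-C, 16:+C
Rule 3 (four of five consecutive points beyond the same 1σ limit) is satisfied at point 10.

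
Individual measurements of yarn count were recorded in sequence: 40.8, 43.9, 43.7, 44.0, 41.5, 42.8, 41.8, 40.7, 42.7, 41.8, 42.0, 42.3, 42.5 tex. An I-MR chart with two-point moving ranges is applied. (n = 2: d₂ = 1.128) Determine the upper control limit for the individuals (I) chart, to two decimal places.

X̄ = (40.8 + 43.9 + 43.7 + 44.0 + 41.5 + 42.8 + 41.8 + 40.7 + 42.7 + 41.8 + 42.0 + 42.3 + 42.5) / 13 = 42.3462
Moving ranges: 3.1, 0.2, 0.3, 2.5, 1.3, 1.0, 1.1, 2.0, 0.9, 0.2, 0.3, 0.2; M̄R̄ = 13.1000 / 12 = 1.0917
UCL = X̄ + 3·M̄R̄/d₂ = 42.3462 + 3 × 1.0917 / 1.128 = 45.2495

45.25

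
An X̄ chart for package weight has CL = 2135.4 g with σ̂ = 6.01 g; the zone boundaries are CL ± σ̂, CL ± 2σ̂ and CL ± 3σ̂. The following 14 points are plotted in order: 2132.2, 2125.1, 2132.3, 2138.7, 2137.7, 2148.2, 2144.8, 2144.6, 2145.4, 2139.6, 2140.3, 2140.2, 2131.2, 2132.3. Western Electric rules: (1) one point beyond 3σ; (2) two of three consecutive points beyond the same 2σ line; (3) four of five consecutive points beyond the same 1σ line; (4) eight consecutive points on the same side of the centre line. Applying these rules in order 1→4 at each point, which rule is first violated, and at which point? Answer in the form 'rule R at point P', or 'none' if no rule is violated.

Zone of each point (C = within 1σ̂, B = 1σ̂–2σ̂, A = 2σ̂–3σ̂, * = beyond 3σ̂; sign = side of CL): 1:-C, 2:-B, 3:-C, 4:+C, 5:+C, 6:+A, 7:+B, 8:+B, 9:+B, 10:+C, 11:+C, 12:+C, 13:-C, 14:-C
Rule 3 (four of five consecutive points beyond the same 1σ limit) is satisfied at point 9.

rule 3 at point 9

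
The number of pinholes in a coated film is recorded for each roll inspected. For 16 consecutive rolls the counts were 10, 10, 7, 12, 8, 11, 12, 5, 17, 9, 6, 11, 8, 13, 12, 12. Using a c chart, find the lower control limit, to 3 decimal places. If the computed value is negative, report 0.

c̄ = (10 + 10 + 7 + 12 + 8 + 11 + 12 + 5 + 17 + 9 + 6 + 11 + 8 + 13 + 12 + 12) / 16 = 163 / 16 = 10.1875
LCL = c̄ − 3√c̄ = 10.1875 − 3 × 3.1918 = 0.6121

0.612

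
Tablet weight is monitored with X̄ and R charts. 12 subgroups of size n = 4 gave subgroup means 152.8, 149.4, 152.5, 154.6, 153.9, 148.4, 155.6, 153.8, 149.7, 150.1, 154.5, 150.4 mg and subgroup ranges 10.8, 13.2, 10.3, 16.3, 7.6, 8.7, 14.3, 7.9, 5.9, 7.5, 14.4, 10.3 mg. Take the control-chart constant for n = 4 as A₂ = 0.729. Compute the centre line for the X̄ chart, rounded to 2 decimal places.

152.14

X̄̄ = (152.8 + 149.4 + 152.5 + 154.6 + 153.9 + 148.4 + 155.6 + 153.8 + 149.7 + 150.1 + 154.5 + 150.4) / 12 = 1825.7000 / 12 = 152.1417
CL = X̄̄ = 152.1417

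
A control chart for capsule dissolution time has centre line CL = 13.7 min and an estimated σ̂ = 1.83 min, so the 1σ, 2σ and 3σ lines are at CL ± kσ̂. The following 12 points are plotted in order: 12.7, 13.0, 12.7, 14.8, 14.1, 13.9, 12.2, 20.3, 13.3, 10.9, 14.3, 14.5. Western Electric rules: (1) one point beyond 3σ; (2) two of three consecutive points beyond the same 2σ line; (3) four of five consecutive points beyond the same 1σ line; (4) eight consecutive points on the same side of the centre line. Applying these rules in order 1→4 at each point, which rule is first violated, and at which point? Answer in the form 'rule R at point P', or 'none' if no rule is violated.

Zone of each point (C = within 1σ̂, B = 1σ̂–2σ̂, A = 2σ̂–3σ̂, * = beyond 3σ̂; sign = side of CL): 1:-C, 2:-C, 3:-C, 4:+C, 5:+C, 6:+C, 7:-C, 8:+*, 9:-C, 10:-B, 11:+C, 12:+C
Rule 1 (one point beyond the 3σ limits) is satisfied at point 8.

rule 1 at point 8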